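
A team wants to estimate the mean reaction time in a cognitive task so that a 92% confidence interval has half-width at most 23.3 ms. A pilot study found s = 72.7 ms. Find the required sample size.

30

For a mean, the margin of error is E = z·σ/√n, so n = (zσ/E)².
At 92% confidence, z = 1.751.
n = (1.751 × 72.7 / 23.3)² = 29.85
Round up: n = 30.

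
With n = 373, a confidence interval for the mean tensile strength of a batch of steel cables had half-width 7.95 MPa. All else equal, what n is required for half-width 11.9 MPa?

n = 167

Margin of error scales as 1/√n, so n₂ = n₁·(E₁/E₂)².
n₂ = 373 × (7.95/11.9)² = 373 × 0.4463 = 166.47
Round up: n₂ = 167.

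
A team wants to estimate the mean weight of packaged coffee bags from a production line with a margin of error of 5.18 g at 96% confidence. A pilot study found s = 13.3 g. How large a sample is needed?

For a mean, the margin of error is E = z·σ/√n, so n = (zσ/E)².
At 96% confidence, z = 2.054.
n = (2.054 × 13.3 / 5.18)² = 27.81
Round up: n = 28.

n = 28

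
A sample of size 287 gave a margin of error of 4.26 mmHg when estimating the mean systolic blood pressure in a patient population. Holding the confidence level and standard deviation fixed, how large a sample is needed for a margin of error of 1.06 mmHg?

Margin of error scales as 1/√n, so n₂ = n₁·(E₁/E₂)².
n₂ = 287 × (4.26/1.06)² = 287 × 16.15 = 4635.05
Round up: n₂ = 4636.

4636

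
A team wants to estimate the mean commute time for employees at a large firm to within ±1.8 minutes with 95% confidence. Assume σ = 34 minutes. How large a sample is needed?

n = 1371

For a mean, the margin of error is E = z·σ/√n, so n = (zσ/E)².
At 95% confidence, z = 1.960.
n = (1.960 × 34 / 1.8)² = 1370.64
Round up: n = 1371.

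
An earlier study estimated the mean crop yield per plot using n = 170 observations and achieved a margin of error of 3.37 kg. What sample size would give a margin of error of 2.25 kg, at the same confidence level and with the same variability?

382

Margin of error scales as 1/√n, so n₂ = n₁·(E₁/E₂)².
n₂ = 170 × (3.37/2.25)² = 170 × 2.243 = 381.31
Round up: n₂ = 382.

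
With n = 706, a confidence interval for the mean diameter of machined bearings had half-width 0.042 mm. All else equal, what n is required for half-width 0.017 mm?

Margin of error scales as 1/√n, so n₂ = n₁·(E₁/E₂)².
n₂ = 706 × (0.042/0.017)² = 706 × 6.104 = 4309.42
Round up: n₂ = 4310.

n = 4310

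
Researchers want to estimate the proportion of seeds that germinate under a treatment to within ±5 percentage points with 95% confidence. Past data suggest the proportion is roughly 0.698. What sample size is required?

For a proportion with margin E = 0.05 at 95% confidence, z = 1.960.
n = p̂(1−p̂)(z/E)² = 0.698 × 0.302 × (1.960/0.05)² = 323.92
Round up: n = 324.

n = 324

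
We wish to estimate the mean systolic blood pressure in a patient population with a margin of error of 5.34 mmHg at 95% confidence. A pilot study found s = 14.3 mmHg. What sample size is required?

28

For a mean, the margin of error is E = z·σ/√n, so n = (zσ/E)².
At 95% confidence, z = 1.960.
n = (1.960 × 14.3 / 5.34)² = 27.55
Round up: n = 28.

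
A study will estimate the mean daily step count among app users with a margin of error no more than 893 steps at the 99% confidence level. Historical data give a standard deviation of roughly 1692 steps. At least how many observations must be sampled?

24

For a mean, the margin of error is E = z·σ/√n, so n = (zσ/E)².
At 99% confidence, z = 2.576.
n = (2.576 × 1692 / 893)² = 23.82
Round up: n = 24.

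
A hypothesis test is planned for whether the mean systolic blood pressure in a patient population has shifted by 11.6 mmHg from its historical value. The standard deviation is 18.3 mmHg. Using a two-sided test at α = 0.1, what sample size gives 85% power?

For a one-sample z-test, n = ((z_{α/2} + z_β)·σ/δ)².
z_{α/2} = 1.645 (two-sided α = 0.1); z_β = 1.036 (power 85% → β = 0.15).
n = (2.681 × 18.3 / 11.6)² = 17.89
Round up: n = 18.

18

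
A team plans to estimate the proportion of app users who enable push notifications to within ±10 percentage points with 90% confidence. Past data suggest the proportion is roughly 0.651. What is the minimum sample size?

62

For a proportion with margin E = 0.1 at 90% confidence, z = 1.645.
n = p̂(1−p̂)(z/E)² = 0.651 × 0.349 × (1.645/0.1)² = 61.48
Round up: n = 62.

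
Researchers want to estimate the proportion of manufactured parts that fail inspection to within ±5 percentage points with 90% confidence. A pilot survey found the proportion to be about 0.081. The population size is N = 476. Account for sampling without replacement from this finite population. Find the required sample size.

70

For a proportion with margin E = 0.05 at 90% confidence, z = 1.645.
n = p̂(1−p̂)(z/E)² = 0.081 × 0.919 × (1.645/0.05)² = 80.57 — call this n₀.
Finite-population correction with N = 476: n = n₀ / (1 + (n₀−1)/N) = 80.57 / 1.167 = 69.04
Round up: n = 70.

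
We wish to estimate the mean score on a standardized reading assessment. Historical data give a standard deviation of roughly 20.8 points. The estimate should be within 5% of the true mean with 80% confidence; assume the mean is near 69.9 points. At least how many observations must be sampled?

59

For a mean, the margin of error is E = z·σ/√n, so n = (zσ/E)².
At 80% confidence, z = 1.282.
E = 5% of 69.9 = 3.495 points.
n = (1.282 × 20.8 / 3.495)² = 58.21
Round up: n = 59.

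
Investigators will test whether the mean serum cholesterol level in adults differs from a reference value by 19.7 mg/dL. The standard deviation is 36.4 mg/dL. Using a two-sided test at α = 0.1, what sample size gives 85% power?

25

For a one-sample z-test, n = ((z_{α/2} + z_β)·σ/δ)².
z_{α/2} = 1.645 (two-sided α = 0.1); z_β = 1.036 (power 85% → β = 0.15).
n = (2.681 × 36.4 / 19.7)² = 24.54
Round up: n = 25.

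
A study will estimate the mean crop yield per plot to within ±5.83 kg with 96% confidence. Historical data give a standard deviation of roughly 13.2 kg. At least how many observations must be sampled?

22

For a mean, the margin of error is E = z·σ/√n, so n = (zσ/E)².
At 96% confidence, z = 2.054.
n = (2.054 × 13.2 / 5.83)² = 21.63
Round up: n = 22.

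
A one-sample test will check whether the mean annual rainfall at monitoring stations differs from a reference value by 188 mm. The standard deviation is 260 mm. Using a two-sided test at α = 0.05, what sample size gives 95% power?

n = 25

For a one-sample z-test, n = ((z_{α/2} + z_β)·σ/δ)².
z_{α/2} = 1.960 (two-sided α = 0.05); z_β = 1.645 (power 95% → β = 0.05).
n = (3.605 × 260 / 188)² = 24.86
Round up: n = 25.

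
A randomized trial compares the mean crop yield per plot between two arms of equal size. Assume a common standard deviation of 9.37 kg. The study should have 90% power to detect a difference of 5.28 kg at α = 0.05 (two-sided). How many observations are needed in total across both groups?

For two equal groups, n per group = 2·((z_{α/2} + z_β)·σ/δ)².
z_{α/2} = 1.960; z_β = 1.282 (power 90%).
n = 2 × (3.242 × 9.37 / 5.28)² = 2 × 33.10 = 66.20
Round up: n = 67 per group.
Total across both groups: 2 × 67 = 134.

134 total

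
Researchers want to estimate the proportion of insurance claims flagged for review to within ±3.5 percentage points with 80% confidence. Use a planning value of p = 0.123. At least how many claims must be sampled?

145

For a proportion with margin E = 0.035 at 80% confidence, z = 1.282.
n = p̂(1−p̂)(z/E)² = 0.123 × 0.877 × (1.282/0.035)² = 144.73
Round up: n = 145.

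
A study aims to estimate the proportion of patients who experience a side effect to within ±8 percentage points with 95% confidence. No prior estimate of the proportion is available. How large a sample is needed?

151

For a proportion with margin E = 0.08 at 95% confidence, z = 1.960.
With no prior estimate, use p = 0.5, which maximizes p(1−p) at 0.25.
n = 0.25 × (z/E)² = 0.25 × (1.960/0.08)² = 150.06
Round up: n = 151.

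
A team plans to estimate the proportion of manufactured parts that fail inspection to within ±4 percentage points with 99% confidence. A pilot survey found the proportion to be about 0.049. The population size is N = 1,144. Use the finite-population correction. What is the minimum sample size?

For a proportion with margin E = 0.04 at 99% confidence, z = 2.576.
n = p̂(1−p̂)(z/E)² = 0.049 × 0.951 × (2.576/0.04)² = 193.26 — call this n₀.
Finite-population correction with N = 1,144: n = n₀ / (1 + (n₀−1)/N) = 193.26 / 1.168 = 165.46
Round up: n = 166.

n = 166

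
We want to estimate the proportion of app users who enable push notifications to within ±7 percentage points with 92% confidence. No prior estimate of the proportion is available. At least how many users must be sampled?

n = 157

For a proportion with margin E = 0.07 at 92% confidence, z = 1.751.
With no prior estimate, use p = 0.5, which maximizes p(1−p) at 0.25.
n = 0.25 × (z/E)² = 0.25 × (1.751/0.07)² = 156.43
Round up: n = 157.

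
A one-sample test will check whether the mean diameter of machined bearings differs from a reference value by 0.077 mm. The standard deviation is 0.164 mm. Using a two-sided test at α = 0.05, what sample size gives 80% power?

For a one-sample z-test, n = ((z_{α/2} + z_β)·σ/δ)².
z_{α/2} = 1.960 (two-sided α = 0.05); z_β = 0.842 (power 80% → β = 0.2).
n = (2.802 × 0.164 / 0.077)² = 35.62
Round up: n = 36.

n = 36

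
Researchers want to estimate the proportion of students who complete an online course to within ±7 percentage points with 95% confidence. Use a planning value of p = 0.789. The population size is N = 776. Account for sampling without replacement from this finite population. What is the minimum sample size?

112

For a proportion with margin E = 0.07 at 95% confidence, z = 1.960.
n = p̂(1−p̂)(z/E)² = 0.789 × 0.211 × (1.960/0.07)² = 130.52 — call this n₀.
Finite-population correction with N = 776: n = n₀ / (1 + (n₀−1)/N) = 130.52 / 1.167 = 111.84
Round up: n = 112.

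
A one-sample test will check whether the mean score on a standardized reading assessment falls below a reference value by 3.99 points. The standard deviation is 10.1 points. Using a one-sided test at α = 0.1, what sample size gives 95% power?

n = 55

For a one-sample z-test, n = ((z_α + z_β)·σ/δ)².
z_α = 1.282 (one-sided α = 0.1); z_β = 1.645 (power 95% → β = 0.05).
n = (2.927 × 10.1 / 3.99)² = 54.90
Round up: n = 55.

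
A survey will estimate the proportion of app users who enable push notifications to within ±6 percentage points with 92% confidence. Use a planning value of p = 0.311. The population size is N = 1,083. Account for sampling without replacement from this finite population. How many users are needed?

157

For a proportion with margin E = 0.06 at 92% confidence, z = 1.751.
n = p̂(1−p̂)(z/E)² = 0.311 × 0.689 × (1.751/0.06)² = 182.49 — call this n₀.
Finite-population correction with N = 1,083: n = n₀ / (1 + (n₀−1)/N) = 182.49 / 1.168 = 156.24
Round up: n = 157.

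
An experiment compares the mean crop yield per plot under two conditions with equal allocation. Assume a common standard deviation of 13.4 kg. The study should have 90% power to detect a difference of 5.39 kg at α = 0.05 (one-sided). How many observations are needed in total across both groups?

212 total

For two equal groups, n per group = 2·((z_α + z_β)·σ/δ)².
z_α = 1.645; z_β = 1.282 (power 90%).
n = 2 × (2.927 × 13.4 / 5.39)² = 2 × 52.95 = 105.90
Round up: n = 106 per group.
Total across both groups: 2 × 106 = 212.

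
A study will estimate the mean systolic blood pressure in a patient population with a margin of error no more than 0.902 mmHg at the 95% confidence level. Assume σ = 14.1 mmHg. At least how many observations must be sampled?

For a mean, the margin of error is E = z·σ/√n, so n = (zσ/E)².
At 95% confidence, z = 1.960.
n = (1.960 × 14.1 / 0.902)² = 938.72
Round up: n = 939.

n = 939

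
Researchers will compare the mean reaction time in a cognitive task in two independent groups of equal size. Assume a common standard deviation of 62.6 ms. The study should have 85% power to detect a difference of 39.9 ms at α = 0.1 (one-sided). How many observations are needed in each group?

For two equal groups, n per group = 2·((z_α + z_β)·σ/δ)².
z_α = 1.282; z_β = 1.036 (power 85%).
n = 2 × (2.318 × 62.6 / 39.9)² = 2 × 13.23 = 26.46
Round up: n = 27 per group.

27 per group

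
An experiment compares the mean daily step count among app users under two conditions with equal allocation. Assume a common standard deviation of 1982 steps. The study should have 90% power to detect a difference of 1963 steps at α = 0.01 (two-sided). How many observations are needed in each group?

31 per group

For two equal groups, n per group = 2·((z_{α/2} + z_β)·σ/δ)².
z_{α/2} = 2.576; z_β = 1.282 (power 90%).
n = 2 × (3.858 × 1982 / 1963)² = 2 × 15.17 = 30.34
Round up: n = 31 per group.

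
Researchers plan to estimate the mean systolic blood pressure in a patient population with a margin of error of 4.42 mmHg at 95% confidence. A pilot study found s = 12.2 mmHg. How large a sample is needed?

For a mean, the margin of error is E = z·σ/√n, so n = (zσ/E)².
At 95% confidence, z = 1.960.
n = (1.960 × 12.2 / 4.42)² = 29.27
Round up: n = 30.

30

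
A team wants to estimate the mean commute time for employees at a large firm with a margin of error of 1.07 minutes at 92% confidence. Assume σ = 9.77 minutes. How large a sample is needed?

For a mean, the margin of error is E = z·σ/√n, so n = (zσ/E)².
At 92% confidence, z = 1.751.
n = (1.751 × 9.77 / 1.07)² = 255.62
Round up: n = 256.

n = 256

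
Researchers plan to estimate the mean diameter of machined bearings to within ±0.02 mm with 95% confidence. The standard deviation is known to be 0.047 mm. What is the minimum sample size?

For a mean, the margin of error is E = z·σ/√n, so n = (zσ/E)².
At 95% confidence, z = 1.960.
n = (1.960 × 0.047 / 0.02)² = 21.22
Round up: n = 22.

22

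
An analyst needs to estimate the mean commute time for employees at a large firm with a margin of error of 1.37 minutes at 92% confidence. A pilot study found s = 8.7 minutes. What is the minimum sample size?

124

For a mean, the margin of error is E = z·σ/√n, so n = (zσ/E)².
At 92% confidence, z = 1.751.
n = (1.751 × 8.7 / 1.37)² = 123.64
Round up: n = 124.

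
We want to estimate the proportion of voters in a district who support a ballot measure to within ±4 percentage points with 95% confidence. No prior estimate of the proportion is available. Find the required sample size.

n = 601

For a proportion with margin E = 0.04 at 95% confidence, z = 1.960.
With no prior estimate, use p = 0.5, which maximizes p(1−p) at 0.25.
n = 0.25 × (z/E)² = 0.25 × (1.960/0.04)² = 600.25
Round up: n = 601.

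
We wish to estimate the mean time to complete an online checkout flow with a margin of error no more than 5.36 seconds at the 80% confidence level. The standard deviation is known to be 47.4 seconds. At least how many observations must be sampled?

129

For a mean, the margin of error is E = z·σ/√n, so n = (zσ/E)².
At 80% confidence, z = 1.282.
n = (1.282 × 47.4 / 5.36)² = 128.53
Round up: n = 129.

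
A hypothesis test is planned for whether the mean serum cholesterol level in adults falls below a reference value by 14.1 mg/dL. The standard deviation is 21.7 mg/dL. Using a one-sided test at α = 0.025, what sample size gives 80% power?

19

For a one-sample z-test, n = ((z_α + z_β)·σ/δ)².
z_α = 1.960 (one-sided α = 0.025); z_β = 0.842 (power 80% → β = 0.2).
n = (2.802 × 21.7 / 14.1)² = 18.60
Round up: n = 19.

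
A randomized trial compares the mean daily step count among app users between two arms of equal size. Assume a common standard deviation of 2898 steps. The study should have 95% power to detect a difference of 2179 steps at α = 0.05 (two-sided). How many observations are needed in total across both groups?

For two equal groups, n per group = 2·((z_{α/2} + z_β)·σ/δ)².
z_{α/2} = 1.960; z_β = 1.645 (power 95%).
n = 2 × (3.605 × 2898 / 2179)² = 2 × 22.99 = 45.98
Round up: n = 46 per group.
Total across both groups: 2 × 46 = 92.

92 total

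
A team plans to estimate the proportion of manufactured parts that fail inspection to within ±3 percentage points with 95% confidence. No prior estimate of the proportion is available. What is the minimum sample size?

For a proportion with margin E = 0.03 at 95% confidence, z = 1.960.
With no prior estimate, use p = 0.5, which maximizes p(1−p) at 0.25.
n = 0.25 × (z/E)² = 0.25 × (1.960/0.03)² = 1067.11
Round up: n = 1068.

1068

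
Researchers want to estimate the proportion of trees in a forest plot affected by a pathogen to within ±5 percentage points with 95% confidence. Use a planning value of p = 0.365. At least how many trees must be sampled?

For a proportion with margin E = 0.05 at 95% confidence, z = 1.960.
n = p̂(1−p̂)(z/E)² = 0.365 × 0.635 × (1.960/0.05)² = 356.15
Round up: n = 357.

n = 357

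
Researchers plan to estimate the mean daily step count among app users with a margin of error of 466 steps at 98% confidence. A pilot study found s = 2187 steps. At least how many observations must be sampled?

For a mean, the margin of error is E = z·σ/√n, so n = (zσ/E)².
At 98% confidence, z = 2.326.
n = (2.326 × 2187 / 466)² = 119.16
Round up: n = 120.

120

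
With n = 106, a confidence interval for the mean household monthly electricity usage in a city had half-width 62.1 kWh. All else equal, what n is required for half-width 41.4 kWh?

n = 239

Margin of error scales as 1/√n, so n₂ = n₁·(E₁/E₂)².
n₂ = 106 × (62.1/41.4)² = 106 × 2.25 = 238.50
Round up: n₂ = 239.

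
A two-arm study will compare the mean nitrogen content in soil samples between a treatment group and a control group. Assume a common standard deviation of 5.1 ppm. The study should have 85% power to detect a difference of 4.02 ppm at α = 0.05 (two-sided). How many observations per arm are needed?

For two equal groups, n per group = 2·((z_{α/2} + z_β)·σ/δ)².
z_{α/2} = 1.960; z_β = 1.036 (power 85%).
n = 2 × (2.996 × 5.1 / 4.02)² = 2 × 14.45 = 28.90
Round up: n = 29 per group.

29 per group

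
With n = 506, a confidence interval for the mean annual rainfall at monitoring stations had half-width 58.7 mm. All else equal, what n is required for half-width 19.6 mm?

n = 4539

Margin of error scales as 1/√n, so n₂ = n₁·(E₁/E₂)².
n₂ = 506 × (58.7/19.6)² = 506 × 8.969 = 4538.31
Round up: n₂ = 4539.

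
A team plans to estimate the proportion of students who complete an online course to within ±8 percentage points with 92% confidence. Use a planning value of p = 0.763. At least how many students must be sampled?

87

For a proportion with margin E = 0.08 at 92% confidence, z = 1.751.
n = p̂(1−p̂)(z/E)² = 0.763 × 0.237 × (1.751/0.08)² = 86.63
Round up: n = 87.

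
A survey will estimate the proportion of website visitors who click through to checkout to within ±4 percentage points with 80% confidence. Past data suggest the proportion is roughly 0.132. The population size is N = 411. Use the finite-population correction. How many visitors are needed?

For a proportion with margin E = 0.04 at 80% confidence, z = 1.282.
n = p̂(1−p̂)(z/E)² = 0.132 × 0.868 × (1.282/0.04)² = 117.69 — call this n₀.
Finite-population correction with N = 411: n = n₀ / (1 + (n₀−1)/N) = 117.69 / 1.284 = 91.66
Round up: n = 92.

n = 92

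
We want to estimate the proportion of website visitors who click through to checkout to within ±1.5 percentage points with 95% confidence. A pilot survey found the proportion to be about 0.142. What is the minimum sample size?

For a proportion with margin E = 0.015 at 95% confidence, z = 1.960.
n = p̂(1−p̂)(z/E)² = 0.142 × 0.858 × (1.960/0.015)² = 2080.20
Round up: n = 2081.

2081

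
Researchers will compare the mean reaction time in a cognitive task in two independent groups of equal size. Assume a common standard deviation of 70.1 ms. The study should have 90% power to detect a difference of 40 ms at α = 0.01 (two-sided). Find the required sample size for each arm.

92 per group

For two equal groups, n per group = 2·((z_{α/2} + z_β)·σ/δ)².
z_{α/2} = 2.576; z_β = 1.282 (power 90%).
n = 2 × (3.858 × 70.1 / 40)² = 2 × 45.71 = 91.42
Round up: n = 92 per group.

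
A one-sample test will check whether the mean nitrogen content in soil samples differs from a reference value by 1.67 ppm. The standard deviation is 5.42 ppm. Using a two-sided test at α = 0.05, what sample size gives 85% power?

n = 95

For a one-sample z-test, n = ((z_{α/2} + z_β)·σ/δ)².
z_{α/2} = 1.960 (two-sided α = 0.05); z_β = 1.036 (power 85% → β = 0.15).
n = (2.996 × 5.42 / 1.67)² = 94.55
Round up: n = 95.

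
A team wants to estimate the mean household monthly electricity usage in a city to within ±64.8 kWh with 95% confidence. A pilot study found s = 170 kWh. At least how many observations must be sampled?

27

For a mean, the margin of error is E = z·σ/√n, so n = (zσ/E)².
At 95% confidence, z = 1.960.
n = (1.960 × 170 / 64.8)² = 26.44
Round up: n = 27.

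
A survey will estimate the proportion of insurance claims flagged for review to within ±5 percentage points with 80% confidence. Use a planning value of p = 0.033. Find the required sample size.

For a proportion with margin E = 0.05 at 80% confidence, z = 1.282.
n = p̂(1−p̂)(z/E)² = 0.033 × 0.967 × (1.282/0.05)² = 20.98
Round up: n = 21.

n = 21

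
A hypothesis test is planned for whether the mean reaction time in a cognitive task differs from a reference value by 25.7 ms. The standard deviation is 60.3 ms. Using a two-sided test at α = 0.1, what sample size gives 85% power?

40

For a one-sample z-test, n = ((z_{α/2} + z_β)·σ/δ)².
z_{α/2} = 1.645 (two-sided α = 0.1); z_β = 1.036 (power 85% → β = 0.15).
n = (2.681 × 60.3 / 25.7)² = 39.57
Round up: n = 40.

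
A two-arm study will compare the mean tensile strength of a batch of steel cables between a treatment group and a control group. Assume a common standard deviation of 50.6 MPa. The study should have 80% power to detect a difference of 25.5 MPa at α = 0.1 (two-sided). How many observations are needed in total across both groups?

For two equal groups, n per group = 2·((z_{α/2} + z_β)·σ/δ)².
z_{α/2} = 1.645; z_β = 0.842 (power 80%).
n = 2 × (2.487 × 50.6 / 25.5)² = 2 × 24.35 = 48.70
Round up: n = 49 per group.
Total across both groups: 2 × 49 = 98.

98 total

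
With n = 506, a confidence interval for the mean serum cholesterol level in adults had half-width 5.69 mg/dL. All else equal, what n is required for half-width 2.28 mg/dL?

3152

Margin of error scales as 1/√n, so n₂ = n₁·(E₁/E₂)².
n₂ = 506 × (5.69/2.28)² = 506 × 6.228 = 3151.37
Round up: n₂ = 3152.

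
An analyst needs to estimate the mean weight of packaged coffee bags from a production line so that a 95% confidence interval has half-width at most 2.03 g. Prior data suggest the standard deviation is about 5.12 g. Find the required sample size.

n = 25

For a mean, the margin of error is E = z·σ/√n, so n = (zσ/E)².
At 95% confidence, z = 1.960.
n = (1.960 × 5.12 / 2.03)² = 24.44
Round up: n = 25.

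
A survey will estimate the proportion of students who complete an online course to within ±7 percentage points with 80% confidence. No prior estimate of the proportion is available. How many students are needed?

84

For a proportion with margin E = 0.07 at 80% confidence, z = 1.282.
With no prior estimate, use p = 0.5, which maximizes p(1−p) at 0.25.
n = 0.25 × (z/E)² = 0.25 × (1.282/0.07)² = 83.85
Round up: n = 84.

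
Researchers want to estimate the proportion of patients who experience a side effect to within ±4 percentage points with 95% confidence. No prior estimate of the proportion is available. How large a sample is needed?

For a proportion with margin E = 0.04 at 95% confidence, z = 1.960.
With no prior estimate, use p = 0.5, which maximizes p(1−p) at 0.25.
n = 0.25 × (z/E)² = 0.25 × (1.960/0.04)² = 600.25
Round up: n = 601.

601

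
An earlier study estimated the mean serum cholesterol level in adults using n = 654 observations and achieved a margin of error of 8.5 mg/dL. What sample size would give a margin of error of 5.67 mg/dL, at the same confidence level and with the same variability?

n = 1470

Margin of error scales as 1/√n, so n₂ = n₁·(E₁/E₂)².
n₂ = 654 × (8.5/5.67)² = 654 × 2.247 = 1469.54
Round up: n₂ = 1470.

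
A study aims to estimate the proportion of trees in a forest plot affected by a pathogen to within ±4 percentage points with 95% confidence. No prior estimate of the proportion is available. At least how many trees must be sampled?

601

For a proportion with margin E = 0.04 at 95% confidence, z = 1.960.
With no prior estimate, use p = 0.5, which maximizes p(1−p) at 0.25.
n = 0.25 × (z/E)² = 0.25 × (1.960/0.04)² = 600.25
Round up: n = 601.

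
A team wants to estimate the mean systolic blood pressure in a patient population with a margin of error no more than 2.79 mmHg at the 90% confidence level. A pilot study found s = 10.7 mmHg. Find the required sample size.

n = 40

For a mean, the margin of error is E = z·σ/√n, so n = (zσ/E)².
At 90% confidence, z = 1.645.
n = (1.645 × 10.7 / 2.79)² = 39.80
Round up: n = 40.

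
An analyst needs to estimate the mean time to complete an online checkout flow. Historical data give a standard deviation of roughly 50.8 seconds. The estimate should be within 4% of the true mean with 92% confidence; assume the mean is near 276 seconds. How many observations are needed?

For a mean, the margin of error is E = z·σ/√n, so n = (zσ/E)².
At 92% confidence, z = 1.751.
E = 4% of 276 = 11.04 seconds.
n = (1.751 × 50.8 / 11.04)² = 64.92
Round up: n = 65.

n = 65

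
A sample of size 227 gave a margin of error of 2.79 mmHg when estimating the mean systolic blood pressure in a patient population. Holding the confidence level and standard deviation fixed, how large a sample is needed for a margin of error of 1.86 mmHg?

Margin of error scales as 1/√n, so n₂ = n₁·(E₁/E₂)².
n₂ = 227 × (2.79/1.86)² = 227 × 2.25 = 510.75
Round up: n₂ = 511.

511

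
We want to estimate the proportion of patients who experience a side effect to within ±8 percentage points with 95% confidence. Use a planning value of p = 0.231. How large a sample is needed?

107

For a proportion with margin E = 0.08 at 95% confidence, z = 1.960.
n = p̂(1−p̂)(z/E)² = 0.231 × 0.769 × (1.960/0.08)² = 106.63
Round up: n = 107.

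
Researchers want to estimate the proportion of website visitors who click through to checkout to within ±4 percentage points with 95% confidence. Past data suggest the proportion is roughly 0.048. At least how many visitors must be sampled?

110

For a proportion with margin E = 0.04 at 95% confidence, z = 1.960.
n = p̂(1−p̂)(z/E)² = 0.048 × 0.952 × (1.960/0.04)² = 109.72
Round up: n = 110.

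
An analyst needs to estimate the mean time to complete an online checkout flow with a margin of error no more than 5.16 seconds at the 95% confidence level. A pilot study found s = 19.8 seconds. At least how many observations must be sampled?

For a mean, the margin of error is E = z·σ/√n, so n = (zσ/E)².
At 95% confidence, z = 1.960.
n = (1.960 × 19.8 / 5.16)² = 56.56
Round up: n = 57.

n = 57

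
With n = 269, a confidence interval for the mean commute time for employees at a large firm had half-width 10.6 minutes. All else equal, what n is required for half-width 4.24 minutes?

1682

Margin of error scales as 1/√n, so n₂ = n₁·(E₁/E₂)².
n₂ = 269 × (10.6/4.24)² = 269 × 6.25 = 1681.25
Round up: n₂ = 1682.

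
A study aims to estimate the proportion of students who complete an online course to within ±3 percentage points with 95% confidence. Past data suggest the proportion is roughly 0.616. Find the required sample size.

For a proportion with margin E = 0.03 at 95% confidence, z = 1.960.
n = p̂(1−p̂)(z/E)² = 0.616 × 0.384 × (1.960/0.03)² = 1009.67
Round up: n = 1010.

1010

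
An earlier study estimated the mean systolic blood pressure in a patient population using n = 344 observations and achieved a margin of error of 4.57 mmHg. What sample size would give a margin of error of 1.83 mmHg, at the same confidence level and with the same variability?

2146

Margin of error scales as 1/√n, so n₂ = n₁·(E₁/E₂)².
n₂ = 344 × (4.57/1.83)² = 344 × 6.236 = 2145.18
Round up: n₂ = 2146.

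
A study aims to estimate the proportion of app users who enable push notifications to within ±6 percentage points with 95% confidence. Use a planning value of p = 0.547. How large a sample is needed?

For a proportion with margin E = 0.06 at 95% confidence, z = 1.960.
n = p̂(1−p̂)(z/E)² = 0.547 × 0.453 × (1.960/0.06)² = 264.42
Round up: n = 265.

n = 265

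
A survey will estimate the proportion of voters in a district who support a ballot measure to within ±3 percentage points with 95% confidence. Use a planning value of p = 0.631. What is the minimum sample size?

For a proportion with margin E = 0.03 at 95% confidence, z = 1.960.
n = p̂(1−p̂)(z/E)² = 0.631 × 0.369 × (1.960/0.03)² = 993.86
Round up: n = 994.

n = 994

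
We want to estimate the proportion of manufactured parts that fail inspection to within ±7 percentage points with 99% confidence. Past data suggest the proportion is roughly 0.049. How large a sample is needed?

For a proportion with margin E = 0.07 at 99% confidence, z = 2.576.
n = p̂(1−p̂)(z/E)² = 0.049 × 0.951 × (2.576/0.07)² = 63.11
Round up: n = 64.

64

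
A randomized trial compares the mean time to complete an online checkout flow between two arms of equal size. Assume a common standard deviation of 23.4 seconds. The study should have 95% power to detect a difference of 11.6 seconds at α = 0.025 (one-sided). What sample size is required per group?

For two equal groups, n per group = 2·((z_α + z_β)·σ/δ)².
z_α = 1.960; z_β = 1.645 (power 95%).
n = 2 × (3.605 × 23.4 / 11.6)² = 2 × 52.88 = 105.76
Round up: n = 106 per group.

106 per group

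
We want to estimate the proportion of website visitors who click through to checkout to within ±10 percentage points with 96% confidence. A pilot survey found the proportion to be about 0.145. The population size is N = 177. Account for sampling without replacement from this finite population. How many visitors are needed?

For a proportion with margin E = 0.1 at 96% confidence, z = 2.054.
n = p̂(1−p̂)(z/E)² = 0.145 × 0.855 × (2.054/0.1)² = 52.30 — call this n₀.
Finite-population correction with N = 177: n = n₀ / (1 + (n₀−1)/N) = 52.30 / 1.29 = 40.54
Round up: n = 41.

41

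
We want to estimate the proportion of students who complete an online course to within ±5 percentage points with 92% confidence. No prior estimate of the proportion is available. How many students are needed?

307

For a proportion with margin E = 0.05 at 92% confidence, z = 1.751.
With no prior estimate, use p = 0.5, which maximizes p(1−p) at 0.25.
n = 0.25 × (z/E)² = 0.25 × (1.751/0.05)² = 306.60
Round up: n = 307.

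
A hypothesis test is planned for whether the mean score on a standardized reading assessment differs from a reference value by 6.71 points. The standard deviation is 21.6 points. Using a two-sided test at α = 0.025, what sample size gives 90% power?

129

For a one-sample z-test, n = ((z_{α/2} + z_β)·σ/δ)².
z_{α/2} = 2.241 (two-sided α = 0.025); z_β = 1.282 (power 90% → β = 0.1).
n = (3.523 × 21.6 / 6.71)² = 128.61
Round up: n = 129.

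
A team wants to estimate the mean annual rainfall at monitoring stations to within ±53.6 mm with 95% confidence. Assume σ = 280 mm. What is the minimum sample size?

105

For a mean, the margin of error is E = z·σ/√n, so n = (zσ/E)².
At 95% confidence, z = 1.960.
n = (1.960 × 280 / 53.6)² = 104.83
Round up: n = 105.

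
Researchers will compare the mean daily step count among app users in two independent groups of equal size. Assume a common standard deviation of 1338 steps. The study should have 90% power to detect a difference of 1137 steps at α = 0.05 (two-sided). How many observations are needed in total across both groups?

For two equal groups, n per group = 2·((z_{α/2} + z_β)·σ/δ)².
z_{α/2} = 1.960; z_β = 1.282 (power 90%).
n = 2 × (3.242 × 1338 / 1137)² = 2 × 14.56 = 29.12
Round up: n = 30 per group.
Total across both groups: 2 × 30 = 60.

60 total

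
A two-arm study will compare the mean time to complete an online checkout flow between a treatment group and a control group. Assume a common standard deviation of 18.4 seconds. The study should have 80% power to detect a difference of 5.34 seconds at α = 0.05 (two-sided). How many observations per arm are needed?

For two equal groups, n per group = 2·((z_{α/2} + z_β)·σ/δ)².
z_{α/2} = 1.960; z_β = 0.842 (power 80%).
n = 2 × (2.802 × 18.4 / 5.34)² = 2 × 93.22 = 186.44
Round up: n = 187 per group.

187 per group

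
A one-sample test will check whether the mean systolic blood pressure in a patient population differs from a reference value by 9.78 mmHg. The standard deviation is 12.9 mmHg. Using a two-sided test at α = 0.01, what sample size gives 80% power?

For a one-sample z-test, n = ((z_{α/2} + z_β)·σ/δ)².
z_{α/2} = 2.576 (two-sided α = 0.01); z_β = 0.842 (power 80% → β = 0.2).
n = (3.418 × 12.9 / 9.78)² = 20.33
Round up: n = 21.

n = 21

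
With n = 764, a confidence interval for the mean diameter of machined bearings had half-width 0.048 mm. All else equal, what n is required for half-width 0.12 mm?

Margin of error scales as 1/√n, so n₂ = n₁·(E₁/E₂)².
n₂ = 764 × (0.048/0.12)² = 764 × 0.16 = 122.24
Round up: n₂ = 123.

n = 123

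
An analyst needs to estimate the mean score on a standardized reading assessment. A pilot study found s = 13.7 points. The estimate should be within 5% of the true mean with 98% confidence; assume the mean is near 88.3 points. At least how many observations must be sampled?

53

For a mean, the margin of error is E = z·σ/√n, so n = (zσ/E)².
At 98% confidence, z = 2.326.
E = 5% of 88.3 = 4.415 points.
n = (2.326 × 13.7 / 4.415)² = 52.10
Round up: n = 53.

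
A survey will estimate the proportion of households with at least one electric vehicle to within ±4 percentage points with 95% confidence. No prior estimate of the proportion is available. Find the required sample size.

601

For a proportion with margin E = 0.04 at 95% confidence, z = 1.960.
With no prior estimate, use p = 0.5, which maximizes p(1−p) at 0.25.
n = 0.25 × (z/E)² = 0.25 × (1.960/0.04)² = 600.25
Round up: n = 601.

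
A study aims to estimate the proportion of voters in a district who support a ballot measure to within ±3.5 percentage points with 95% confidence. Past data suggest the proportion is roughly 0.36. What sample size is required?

723

For a proportion with margin E = 0.035 at 95% confidence, z = 1.960.
n = p̂(1−p̂)(z/E)² = 0.36 × 0.64 × (1.960/0.035)² = 722.53
Round up: n = 723.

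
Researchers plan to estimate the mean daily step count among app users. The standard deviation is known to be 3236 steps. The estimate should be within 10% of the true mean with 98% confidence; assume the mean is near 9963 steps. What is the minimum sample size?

n = 58

For a mean, the margin of error is E = z·σ/√n, so n = (zσ/E)².
At 98% confidence, z = 2.326.
E = 10% of 9963 = 996.3 steps.
n = (2.326 × 3236 / 996.3)² = 57.08
Round up: n = 58.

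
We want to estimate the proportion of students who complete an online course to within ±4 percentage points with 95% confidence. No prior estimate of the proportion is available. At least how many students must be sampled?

601

For a proportion with margin E = 0.04 at 95% confidence, z = 1.960.
With no prior estimate, use p = 0.5, which maximizes p(1−p) at 0.25.
n = 0.25 × (z/E)² = 0.25 × (1.960/0.04)² = 600.25
Round up: n = 601.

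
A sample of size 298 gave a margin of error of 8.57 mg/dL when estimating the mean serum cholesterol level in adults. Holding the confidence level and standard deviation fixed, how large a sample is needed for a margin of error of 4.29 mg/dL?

Margin of error scales as 1/√n, so n₂ = n₁·(E₁/E₂)².
n₂ = 298 × (8.57/4.29)² = 298 × 3.991 = 1189.32
Round up: n₂ = 1190.

n = 1190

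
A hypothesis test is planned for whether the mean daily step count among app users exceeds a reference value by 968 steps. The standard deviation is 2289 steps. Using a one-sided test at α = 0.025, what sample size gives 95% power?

For a one-sample z-test, n = ((z_α + z_β)·σ/δ)².
z_α = 1.960 (one-sided α = 0.025); z_β = 1.645 (power 95% → β = 0.05).
n = (3.605 × 2289 / 968)² = 72.67
Round up: n = 73.

73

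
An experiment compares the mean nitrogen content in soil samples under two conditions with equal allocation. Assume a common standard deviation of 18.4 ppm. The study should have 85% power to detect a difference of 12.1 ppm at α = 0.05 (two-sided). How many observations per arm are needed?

For two equal groups, n per group = 2·((z_{α/2} + z_β)·σ/δ)².
z_{α/2} = 1.960; z_β = 1.036 (power 85%).
n = 2 × (2.996 × 18.4 / 12.1)² = 2 × 20.76 = 41.52
Round up: n = 42 per group.

42 per group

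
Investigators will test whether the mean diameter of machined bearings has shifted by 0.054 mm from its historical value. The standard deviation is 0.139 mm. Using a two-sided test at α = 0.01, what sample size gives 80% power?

78

For a one-sample z-test, n = ((z_{α/2} + z_β)·σ/δ)².
z_{α/2} = 2.576 (two-sided α = 0.01); z_β = 0.842 (power 80% → β = 0.2).
n = (3.418 × 0.139 / 0.054)² = 77.41
Round up: n = 78.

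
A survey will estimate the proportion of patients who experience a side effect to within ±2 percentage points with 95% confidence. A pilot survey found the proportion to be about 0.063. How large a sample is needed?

n = 567

For a proportion with margin E = 0.02 at 95% confidence, z = 1.960.
n = p̂(1−p̂)(z/E)² = 0.063 × 0.937 × (1.960/0.02)² = 566.93
Round up: n = 567.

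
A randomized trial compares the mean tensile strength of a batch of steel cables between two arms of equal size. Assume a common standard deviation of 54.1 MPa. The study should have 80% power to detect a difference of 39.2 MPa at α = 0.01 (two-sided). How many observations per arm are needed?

For two equal groups, n per group = 2·((z_{α/2} + z_β)·σ/δ)².
z_{α/2} = 2.576; z_β = 0.842 (power 80%).
n = 2 × (3.418 × 54.1 / 39.2)² = 2 × 22.25 = 44.50
Round up: n = 45 per group.

45 per group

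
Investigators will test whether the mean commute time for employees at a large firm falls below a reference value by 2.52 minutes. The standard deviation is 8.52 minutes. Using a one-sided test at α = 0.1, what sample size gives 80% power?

For a one-sample z-test, n = ((z_α + z_β)·σ/δ)².
z_α = 1.282 (one-sided α = 0.1); z_β = 0.842 (power 80% → β = 0.2).
n = (2.124 × 8.52 / 2.52)² = 51.57
Round up: n = 52.

52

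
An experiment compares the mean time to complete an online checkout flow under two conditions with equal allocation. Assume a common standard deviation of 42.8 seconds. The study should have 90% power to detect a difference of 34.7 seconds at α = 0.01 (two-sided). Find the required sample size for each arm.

46 per group

For two equal groups, n per group = 2·((z_{α/2} + z_β)·σ/δ)².
z_{α/2} = 2.576; z_β = 1.282 (power 90%).
n = 2 × (3.858 × 42.8 / 34.7)² = 2 × 22.64 = 45.28
Round up: n = 46 per group.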